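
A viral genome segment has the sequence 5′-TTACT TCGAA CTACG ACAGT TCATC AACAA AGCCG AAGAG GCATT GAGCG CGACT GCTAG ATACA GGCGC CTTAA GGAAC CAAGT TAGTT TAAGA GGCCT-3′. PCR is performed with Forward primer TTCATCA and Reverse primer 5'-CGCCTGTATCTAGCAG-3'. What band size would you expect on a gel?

Scanning the template, TTCATCA occurs at positions 20–26; this primer anneals to the bottom strand there with its 3' end pointing downstream.
Reverse complement of the reverse primer: CTGCTAGATACAGGCG. This occurs on the top strand at positions 54–69.
Amplicon spans positions 20–69: 50 bp.

50 bp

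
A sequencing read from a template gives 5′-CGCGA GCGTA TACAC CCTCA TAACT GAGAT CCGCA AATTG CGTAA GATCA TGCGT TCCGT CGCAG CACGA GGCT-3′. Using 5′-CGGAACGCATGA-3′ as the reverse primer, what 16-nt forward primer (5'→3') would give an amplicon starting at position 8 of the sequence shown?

5'-GTATACACCCTCATAA-3'

The reverse primer's reverse complement TCATGCGTTCCG matches the template at positions 48–59; the product starts at position 8.
The forward primer is identical to the top strand over positions 8–23: GTATACACCCTCATAA.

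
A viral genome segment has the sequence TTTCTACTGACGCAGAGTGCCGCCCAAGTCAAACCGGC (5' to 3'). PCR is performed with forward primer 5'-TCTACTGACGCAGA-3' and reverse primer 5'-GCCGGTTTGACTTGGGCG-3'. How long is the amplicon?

36 bp

Scanning the template, TCTACTGACGCAGA occurs at positions 3–16; this primer anneals to the bottom strand there with its 3' end pointing downstream.
Reverse complement of the reverse primer: CGCCCAAGTCAAACCGGC. This occurs on the top strand at positions 21–38.
Amplicon spans positions 3–38: 36 bp.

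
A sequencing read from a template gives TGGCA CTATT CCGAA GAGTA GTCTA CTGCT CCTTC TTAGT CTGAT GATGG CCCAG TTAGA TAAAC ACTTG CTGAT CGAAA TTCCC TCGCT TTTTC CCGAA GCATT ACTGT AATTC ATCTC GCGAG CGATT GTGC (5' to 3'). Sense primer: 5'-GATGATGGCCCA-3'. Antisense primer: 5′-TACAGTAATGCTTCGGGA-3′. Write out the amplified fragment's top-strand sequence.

5'-GATGATGGCCCAGTTAGATAAACACTTGCTGATCGAAATTCCCTCGCTTTTTCCCGAAGCATTACTGTA-3'

Scanning the template, GATGATGGCCCA occurs at positions 43–54; this primer anneals to the bottom strand there with its 3' end pointing downstream.
Reverse complement of the reverse primer: TCCCGAAGCATTACTGTA. This occurs on the top strand at positions 94–111.
The product is the template from position 43 through 111 (69 bp).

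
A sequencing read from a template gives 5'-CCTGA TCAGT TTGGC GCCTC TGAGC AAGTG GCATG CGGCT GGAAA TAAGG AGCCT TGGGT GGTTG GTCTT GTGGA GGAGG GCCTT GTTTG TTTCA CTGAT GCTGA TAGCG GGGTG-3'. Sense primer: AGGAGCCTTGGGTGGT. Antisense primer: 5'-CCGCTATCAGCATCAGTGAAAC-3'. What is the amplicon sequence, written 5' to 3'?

5'-AGGAGCCTTGGGTGGTTGGTCTTGTGGAGGAGGGCCTTGTTTGTTTCACTGATGCTGATAGCGG-3'

Scanning the template, AGGAGCCTTGGGTGGT occurs at positions 48–63; this primer anneals to the bottom strand there with its 3' end pointing downstream.
The reverse primer's reverse complement is GTTTCACTGATGCTGATAGCGG, which matches the template at positions 90–111.
The product is the template from position 48 through 111 (64 bp).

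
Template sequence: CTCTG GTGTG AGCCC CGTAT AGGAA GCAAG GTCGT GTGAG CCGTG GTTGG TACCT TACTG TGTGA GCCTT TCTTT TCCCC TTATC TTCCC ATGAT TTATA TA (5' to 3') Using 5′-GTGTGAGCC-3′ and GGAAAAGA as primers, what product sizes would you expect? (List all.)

The forward primer GTGTGAGCC matches the top strand at positions 6–14, 34–42, 60–68.
The reverse primer's reverse complement is TCTTTTCC, matching at positions 71–78.
Each forward site pairs with the reverse site to give a product ending at position 78: sizes 73, 45, 19 bp.

73 bp, 45 bp, 19 bp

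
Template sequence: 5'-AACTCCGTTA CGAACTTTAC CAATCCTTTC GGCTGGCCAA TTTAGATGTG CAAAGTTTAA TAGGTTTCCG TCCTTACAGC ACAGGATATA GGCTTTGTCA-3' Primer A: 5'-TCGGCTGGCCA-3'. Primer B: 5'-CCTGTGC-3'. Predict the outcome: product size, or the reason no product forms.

Yes — a 57 bp product.

Primer A (TCGGCTGGCCA) matches the top strand at positions 29–39; it acts as a forward primer.
Primer B's reverse complement is GCACAGG, matching the top strand at positions 79–85; it acts as a reverse primer.
The 3' ends face each other across positions 29–85, giving a 57 bp product.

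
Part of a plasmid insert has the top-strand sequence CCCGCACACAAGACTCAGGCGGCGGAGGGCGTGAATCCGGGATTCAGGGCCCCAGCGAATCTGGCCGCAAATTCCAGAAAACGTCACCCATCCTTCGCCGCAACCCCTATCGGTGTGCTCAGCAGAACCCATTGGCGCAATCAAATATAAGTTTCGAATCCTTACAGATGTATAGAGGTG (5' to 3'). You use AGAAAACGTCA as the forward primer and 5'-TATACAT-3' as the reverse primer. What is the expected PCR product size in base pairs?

99 bp

Scanning the template, AGAAAACGTCA occurs at positions 76–86; this primer anneals to the bottom strand there with its 3' end pointing downstream.
Taking the reverse complement of TATACAT gives ATGTATA, found at positions 168–174 on the template; the primer anneals here to the top strand with its 3' end pointing upstream.
The product runs from position 76 to position 174, so its length is 174 − 76 + 1 = 99 bp.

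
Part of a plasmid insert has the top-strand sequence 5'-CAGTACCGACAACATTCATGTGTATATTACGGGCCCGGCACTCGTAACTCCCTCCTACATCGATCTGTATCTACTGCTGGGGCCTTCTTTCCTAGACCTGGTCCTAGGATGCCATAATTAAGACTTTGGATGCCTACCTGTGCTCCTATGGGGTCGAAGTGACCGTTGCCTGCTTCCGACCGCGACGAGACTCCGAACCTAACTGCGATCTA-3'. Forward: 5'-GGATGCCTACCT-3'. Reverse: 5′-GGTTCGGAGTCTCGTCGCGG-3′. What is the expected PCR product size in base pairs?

72 bp

Forward primer GGATGCCTACCT is found on the top strand at positions 128–139.
Taking the reverse complement of GGTTCGGAGTCTCGTCGCGG gives CCGCGACGAGACTCCGAACC, found at positions 180–199 on the template; the primer anneals here to the top strand with its 3' end pointing upstream.
Amplicon spans positions 128–199: 72 bp.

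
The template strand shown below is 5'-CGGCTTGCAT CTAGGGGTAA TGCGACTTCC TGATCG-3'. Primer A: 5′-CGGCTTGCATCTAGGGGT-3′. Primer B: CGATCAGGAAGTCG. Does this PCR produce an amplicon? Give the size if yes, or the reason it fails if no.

Yes — a 36 bp product.

Primer A (CGGCTTGCATCTAGGGGT) matches the top strand at positions 1–18; it acts as a forward primer.
Primer B's reverse complement is CGACTTCCTGATCG, matching the top strand at positions 23–36; it acts as a reverse primer.
The 3' ends face each other across positions 1–36, giving a 36 bp product.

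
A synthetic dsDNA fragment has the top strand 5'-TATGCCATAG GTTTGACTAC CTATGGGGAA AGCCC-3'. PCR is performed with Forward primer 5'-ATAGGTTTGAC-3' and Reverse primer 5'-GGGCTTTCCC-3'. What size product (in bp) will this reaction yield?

29 bp

The forward primer matches the template at positions 7–17.
Taking the reverse complement of GGGCTTTCCC gives GGGAAAGCCC, found at positions 26–35 on the template; the primer anneals here to the top strand with its 3' end pointing upstream.
Amplicon spans positions 7–35: 29 bp.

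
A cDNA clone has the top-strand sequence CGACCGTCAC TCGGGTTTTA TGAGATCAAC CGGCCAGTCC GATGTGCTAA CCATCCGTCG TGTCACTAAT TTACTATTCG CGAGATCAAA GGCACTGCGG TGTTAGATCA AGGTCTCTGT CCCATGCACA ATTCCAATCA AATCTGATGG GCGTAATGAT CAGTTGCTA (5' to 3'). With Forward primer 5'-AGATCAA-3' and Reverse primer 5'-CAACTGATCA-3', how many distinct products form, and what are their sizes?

Three products: 144 bp, 84 bp, 62 bp

The forward primer AGATCAA matches the top strand at positions 23–29, 83–89, 105–111.
The reverse primer's reverse complement is TGATCAGTTG, matching at positions 157–166.
Each forward site pairs with the reverse site to give a product ending at position 166: sizes 144, 84, 62 bp.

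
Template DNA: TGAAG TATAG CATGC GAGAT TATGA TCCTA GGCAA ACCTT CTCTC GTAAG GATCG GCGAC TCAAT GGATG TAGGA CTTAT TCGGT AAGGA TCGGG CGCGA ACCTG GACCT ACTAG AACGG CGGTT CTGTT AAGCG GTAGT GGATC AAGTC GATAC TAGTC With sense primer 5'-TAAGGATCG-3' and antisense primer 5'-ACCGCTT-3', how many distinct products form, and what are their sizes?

Two products: 91 bp, 53 bp

The forward primer TAAGGATCG matches the top strand at positions 47–55, 85–93.
The reverse primer's reverse complement is AAGCGGT, matching at positions 131–137.
Each forward site pairs with the reverse site to give a product ending at position 137: sizes 91, 53 bp.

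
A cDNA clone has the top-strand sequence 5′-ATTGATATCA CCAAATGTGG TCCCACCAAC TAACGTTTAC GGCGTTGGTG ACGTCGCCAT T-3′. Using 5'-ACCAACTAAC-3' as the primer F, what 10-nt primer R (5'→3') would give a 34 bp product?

The forward primer binds at positions 25–34, so a 34 bp product ends at position 25 + 34 − 1 = 58.
The reverse primer anneals to the top strand over positions 49–58, i.e. to TGACGTCGCC.
Its sequence written 5'→3' is the reverse complement: GGCGACGTCA.

5'-GGCGACGTCA-3'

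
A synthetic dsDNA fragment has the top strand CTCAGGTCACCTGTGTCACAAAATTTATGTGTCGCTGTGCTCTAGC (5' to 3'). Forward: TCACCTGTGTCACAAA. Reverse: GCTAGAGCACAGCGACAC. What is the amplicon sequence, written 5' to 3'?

The forward primer matches the template at positions 7–22.
The reverse primer's reverse complement is GTGTCGCTGTGCTCTAGC, which matches the template at positions 29–46.
The product is the template from position 7 through 46 (40 bp).

5'-TCACCTGTGTCACAAAATTTATGTGTCGCTGTGCTCTAGC-3'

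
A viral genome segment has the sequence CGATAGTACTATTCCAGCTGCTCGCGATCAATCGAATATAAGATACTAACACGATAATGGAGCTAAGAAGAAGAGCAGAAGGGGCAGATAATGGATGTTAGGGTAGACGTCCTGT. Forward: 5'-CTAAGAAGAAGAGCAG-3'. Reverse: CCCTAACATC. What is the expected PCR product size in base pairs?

41 bp

The forward primer matches the template at positions 63–78.
Reverse complement of the reverse primer: GATGTTAGGG. This occurs on the top strand at positions 94–103.
Product length = (reverse-primer end) − (forward-primer start) + 1 = 103 − 63 + 1 = 41 bp.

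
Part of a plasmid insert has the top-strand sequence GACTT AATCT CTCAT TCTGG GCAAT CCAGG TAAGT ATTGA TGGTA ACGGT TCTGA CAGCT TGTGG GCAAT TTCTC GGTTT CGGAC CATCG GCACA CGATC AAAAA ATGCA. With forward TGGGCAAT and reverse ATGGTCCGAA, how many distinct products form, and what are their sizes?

Two products: 71 bp, 26 bp

The forward primer TGGGCAAT matches the top strand at positions 18–25, 63–70.
The reverse primer's reverse complement is TTCGGACCAT, matching at positions 79–88.
Each forward site pairs with the reverse site to give a product ending at position 88: sizes 71, 26 bp.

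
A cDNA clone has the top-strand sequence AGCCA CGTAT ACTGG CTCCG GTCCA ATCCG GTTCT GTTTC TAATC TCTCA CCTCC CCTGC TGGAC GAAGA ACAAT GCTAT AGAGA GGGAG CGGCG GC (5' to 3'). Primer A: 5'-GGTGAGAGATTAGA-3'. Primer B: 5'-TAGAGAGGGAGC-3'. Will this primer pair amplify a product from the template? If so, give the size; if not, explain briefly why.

No product — the primers' 3' ends point away from each other.

Primer A (GGTGAGAGATTAGA) has reverse complement TCTAATCTCTCACC, which matches the top strand at positions 39–52; primer A anneals to the top strand there with its 3' end pointing upstream toward position 39.
Primer B (TAGAGAGGGAGC) matches the top strand directly at positions 80–91; it anneals to the bottom strand with its 3' end pointing downstream toward position 91.
The 3' ends diverge (primer A extends toward position 1, primer B toward position 97), so the primers never converge on a shared product.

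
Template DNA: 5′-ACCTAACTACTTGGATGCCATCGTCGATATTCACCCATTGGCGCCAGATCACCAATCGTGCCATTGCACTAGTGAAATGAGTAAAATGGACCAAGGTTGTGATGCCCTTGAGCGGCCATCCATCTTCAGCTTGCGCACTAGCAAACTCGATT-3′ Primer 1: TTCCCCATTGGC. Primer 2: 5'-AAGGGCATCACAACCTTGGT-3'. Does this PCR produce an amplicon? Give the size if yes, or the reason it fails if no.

No product — primer 1 has no binding site in the template.

Primer 1 (TTCCCCATTGGC) does not match the top strand, and its reverse complement GCCAATGGGGAA does not match either.
With no annealing site for primer 1, no amplification occurs.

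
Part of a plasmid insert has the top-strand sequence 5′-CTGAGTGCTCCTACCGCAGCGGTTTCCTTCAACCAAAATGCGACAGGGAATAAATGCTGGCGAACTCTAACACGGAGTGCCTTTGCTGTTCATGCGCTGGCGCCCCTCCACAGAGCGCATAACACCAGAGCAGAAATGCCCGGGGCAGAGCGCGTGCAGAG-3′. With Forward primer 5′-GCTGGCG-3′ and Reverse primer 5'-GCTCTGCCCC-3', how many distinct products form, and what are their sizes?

The forward primer GCTGGCG matches the top strand at positions 56–62, 96–102.
The reverse primer's reverse complement is GGGGCAGAGC, matching at positions 142–151.
Each forward site pairs with the reverse site to give a product ending at position 151: sizes 96, 56 bp.

Two products: 96 bp, 56 bp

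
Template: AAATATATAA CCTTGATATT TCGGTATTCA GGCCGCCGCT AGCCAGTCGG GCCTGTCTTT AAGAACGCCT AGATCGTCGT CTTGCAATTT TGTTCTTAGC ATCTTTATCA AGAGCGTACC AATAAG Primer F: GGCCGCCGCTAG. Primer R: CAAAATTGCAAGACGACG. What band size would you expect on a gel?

Scanning the template, GGCCGCCGCTAG occurs at positions 31–42; this primer anneals to the bottom strand there with its 3' end pointing downstream.
Taking the reverse complement of CAAAATTGCAAGACGACG gives CGTCGTCTTGCAATTTTG, found at positions 75–92 on the template; the primer anneals here to the top strand with its 3' end pointing upstream.
The product runs from position 31 to position 92, so its length is 92 − 31 + 1 = 62 bp.

62 bp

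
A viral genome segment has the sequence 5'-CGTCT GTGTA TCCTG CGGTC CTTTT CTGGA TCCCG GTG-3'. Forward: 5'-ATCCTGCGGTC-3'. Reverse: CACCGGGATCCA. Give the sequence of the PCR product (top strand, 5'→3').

5'-ATCCTGCGGTCCTTTTCTGGATCCCGGTG-3'

Scanning the template, ATCCTGCGGTC occurs at positions 10–20; this primer anneals to the bottom strand there with its 3' end pointing downstream.
The reverse primer's reverse complement is TGGATCCCGGTG, which matches the template at positions 27–38.
The product is the template from position 10 through 38 (29 bp).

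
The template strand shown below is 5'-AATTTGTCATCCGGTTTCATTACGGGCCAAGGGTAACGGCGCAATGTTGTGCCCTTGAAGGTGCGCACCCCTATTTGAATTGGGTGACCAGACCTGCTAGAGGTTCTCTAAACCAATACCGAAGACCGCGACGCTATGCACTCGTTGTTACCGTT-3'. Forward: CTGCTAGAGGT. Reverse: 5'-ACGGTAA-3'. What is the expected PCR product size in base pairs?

61 bp

Scanning the template, CTGCTAGAGGT occurs at positions 94–104; this primer anneals to the bottom strand there with its 3' end pointing downstream.
Taking the reverse complement of ACGGTAA gives TTACCGT, found at positions 148–154 on the template; the primer anneals here to the top strand with its 3' end pointing upstream.
The product runs from position 94 to position 154, so its length is 154 − 94 + 1 = 61 bp.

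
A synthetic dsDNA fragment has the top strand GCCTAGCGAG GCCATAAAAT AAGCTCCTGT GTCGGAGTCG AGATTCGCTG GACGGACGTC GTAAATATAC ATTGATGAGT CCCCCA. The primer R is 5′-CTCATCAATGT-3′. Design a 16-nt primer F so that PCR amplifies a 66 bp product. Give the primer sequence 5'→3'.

5'-ATAAAATAAGCTCCTG-3'

The reverse primer's reverse complement ACATTGATGAG matches the template at positions 69–79, so the product ends at position 79.
A 66 bp product then starts at position 79 − 66 + 1 = 14.
The forward primer is identical to the top strand there: ATAAAATAAGCTCCTG.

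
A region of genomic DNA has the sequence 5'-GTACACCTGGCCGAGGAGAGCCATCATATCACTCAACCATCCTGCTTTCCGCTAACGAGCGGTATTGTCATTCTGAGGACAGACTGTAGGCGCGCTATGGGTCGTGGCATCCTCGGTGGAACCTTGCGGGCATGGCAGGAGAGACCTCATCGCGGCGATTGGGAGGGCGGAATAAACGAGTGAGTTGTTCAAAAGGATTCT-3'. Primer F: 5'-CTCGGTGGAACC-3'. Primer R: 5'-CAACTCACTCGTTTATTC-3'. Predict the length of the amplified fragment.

76 bp

The forward primer matches the template at positions 112–123.
Reverse complement of the reverse primer: GAATAAACGAGTGAGTTG. This occurs on the top strand at positions 170–187.
The product runs from position 112 to position 187, so its length is 187 − 112 + 1 = 76 bp.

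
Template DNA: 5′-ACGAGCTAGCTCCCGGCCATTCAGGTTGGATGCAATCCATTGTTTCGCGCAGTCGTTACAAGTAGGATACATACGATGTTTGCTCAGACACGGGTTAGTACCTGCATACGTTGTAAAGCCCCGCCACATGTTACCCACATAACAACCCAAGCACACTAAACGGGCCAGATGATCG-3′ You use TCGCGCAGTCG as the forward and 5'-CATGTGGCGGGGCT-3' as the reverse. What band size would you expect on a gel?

Forward primer TCGCGCAGTCG is found on the top strand at positions 45–55.
Reverse complement of the reverse primer: AGCCCCGCCACATG. This occurs on the top strand at positions 117–130.
Product length = (reverse-primer end) − (forward-primer start) + 1 = 130 − 45 + 1 = 86 bp.

86 bp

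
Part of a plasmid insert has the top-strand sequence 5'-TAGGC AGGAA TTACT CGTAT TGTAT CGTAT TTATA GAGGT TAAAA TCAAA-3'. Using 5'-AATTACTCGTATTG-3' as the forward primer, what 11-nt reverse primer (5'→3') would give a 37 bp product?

The forward primer binds at positions 9–22, so a 37 bp product ends at position 9 + 37 − 1 = 45.
The reverse primer anneals to the top strand over positions 35–45, i.e. to AGAGGTTAAAA.
Its sequence written 5'→3' is the reverse complement: TTTTAACCTCT.

5'-TTTTAACCTCT-3'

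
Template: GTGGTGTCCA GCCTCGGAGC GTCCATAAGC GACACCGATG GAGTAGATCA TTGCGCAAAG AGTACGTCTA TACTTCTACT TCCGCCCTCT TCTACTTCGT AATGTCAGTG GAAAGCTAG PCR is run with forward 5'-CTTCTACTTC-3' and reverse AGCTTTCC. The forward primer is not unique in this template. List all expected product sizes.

45 bp, 29 bp

The forward primer CTTCTACTTC matches the top strand at positions 73–82, 89–98.
The reverse primer's reverse complement is GGAAAGCT, matching at positions 110–117.
Each forward site pairs with the reverse site to give a product ending at position 117: sizes 45, 29 bp.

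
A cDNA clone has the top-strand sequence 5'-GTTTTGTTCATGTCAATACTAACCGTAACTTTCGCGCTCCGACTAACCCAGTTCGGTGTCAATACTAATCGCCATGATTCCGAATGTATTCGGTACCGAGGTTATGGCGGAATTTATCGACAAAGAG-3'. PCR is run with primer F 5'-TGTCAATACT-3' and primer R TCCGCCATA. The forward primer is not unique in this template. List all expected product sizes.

101 bp, 55 bp

The forward primer TGTCAATACT matches the top strand at positions 11–20, 57–66.
The reverse primer's reverse complement is TATGGCGGA, matching at positions 103–111.
Each forward site pairs with the reverse site to give a product ending at position 111: sizes 101, 55 bp.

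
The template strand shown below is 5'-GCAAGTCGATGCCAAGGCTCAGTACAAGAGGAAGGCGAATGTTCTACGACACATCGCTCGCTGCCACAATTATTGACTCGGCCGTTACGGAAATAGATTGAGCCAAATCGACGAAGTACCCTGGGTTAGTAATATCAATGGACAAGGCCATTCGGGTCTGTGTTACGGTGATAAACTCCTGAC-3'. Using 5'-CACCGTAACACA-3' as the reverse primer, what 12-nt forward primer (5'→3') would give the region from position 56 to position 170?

5'-GCTCGCTGCCAC-3'

The reverse primer's reverse complement TGTGTTACGGTG matches the template at positions 159–170; the product starts at position 56.
The forward primer is identical to the top strand over positions 56–67: GCTCGCTGCCAC.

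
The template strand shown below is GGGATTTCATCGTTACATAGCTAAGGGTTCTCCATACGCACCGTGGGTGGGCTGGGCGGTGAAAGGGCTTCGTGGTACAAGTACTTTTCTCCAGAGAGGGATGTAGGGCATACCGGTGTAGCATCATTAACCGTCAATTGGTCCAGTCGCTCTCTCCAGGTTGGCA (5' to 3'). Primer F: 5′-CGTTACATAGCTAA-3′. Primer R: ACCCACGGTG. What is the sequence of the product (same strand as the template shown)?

5'-CGTTACATAGCTAAGGGTTCTCCATACGCACCGTGGGT-3'

Scanning the template, CGTTACATAGCTAA occurs at positions 11–24; this primer anneals to the bottom strand there with its 3' end pointing downstream.
Taking the reverse complement of ACCCACGGTG gives CACCGTGGGT, found at positions 39–48 on the template; the primer anneals here to the top strand with its 3' end pointing upstream.
The product is the template from position 11 through 48 (38 bp).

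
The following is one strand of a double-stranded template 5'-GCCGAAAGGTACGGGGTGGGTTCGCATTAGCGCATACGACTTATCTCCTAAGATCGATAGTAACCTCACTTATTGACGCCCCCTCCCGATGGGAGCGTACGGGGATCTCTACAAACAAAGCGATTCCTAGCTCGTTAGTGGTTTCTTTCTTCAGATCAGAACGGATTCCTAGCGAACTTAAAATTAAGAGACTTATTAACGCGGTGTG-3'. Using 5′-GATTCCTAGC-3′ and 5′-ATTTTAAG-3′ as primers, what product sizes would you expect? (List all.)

The forward primer GATTCCTAGC matches the top strand at positions 122–131, 164–173.
The reverse primer's reverse complement is CTTAAAAT, matching at positions 177–184.
Each forward site pairs with the reverse site to give a product ending at position 184: sizes 63, 21 bp.

63 bp, 21 bp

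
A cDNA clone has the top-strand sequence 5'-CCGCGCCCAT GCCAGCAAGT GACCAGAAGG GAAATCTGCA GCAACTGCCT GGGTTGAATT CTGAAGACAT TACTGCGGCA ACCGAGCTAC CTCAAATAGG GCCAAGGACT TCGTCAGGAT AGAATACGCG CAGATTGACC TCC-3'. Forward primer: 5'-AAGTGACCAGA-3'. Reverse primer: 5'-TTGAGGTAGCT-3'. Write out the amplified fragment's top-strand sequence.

5'-AAGTGACCAGAAGGGAAATCTGCAGCAACTGCCTGGGTTGAATTCTGAAGACATTACTGCGGCAACCGAGCTACCTCAA-3'

Forward primer AAGTGACCAGA is found on the top strand at positions 17–27.
The reverse primer's reverse complement is AGCTACCTCAA, which matches the template at positions 85–95.
The product is the template from position 17 through 95 (79 bp).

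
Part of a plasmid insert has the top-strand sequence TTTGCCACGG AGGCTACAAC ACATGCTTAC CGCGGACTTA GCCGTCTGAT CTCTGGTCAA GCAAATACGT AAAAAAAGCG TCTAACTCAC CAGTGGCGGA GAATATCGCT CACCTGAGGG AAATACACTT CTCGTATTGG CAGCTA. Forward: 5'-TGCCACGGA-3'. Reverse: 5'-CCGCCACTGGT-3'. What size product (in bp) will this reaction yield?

97 bp

Scanning the template, TGCCACGGA occurs at positions 3–11; this primer anneals to the bottom strand there with its 3' end pointing downstream.
Reverse complement of the reverse primer: ACCAGTGGCGG. This occurs on the top strand at positions 89–99.
The product runs from position 3 to position 99, so its length is 99 − 3 + 1 = 97 bp.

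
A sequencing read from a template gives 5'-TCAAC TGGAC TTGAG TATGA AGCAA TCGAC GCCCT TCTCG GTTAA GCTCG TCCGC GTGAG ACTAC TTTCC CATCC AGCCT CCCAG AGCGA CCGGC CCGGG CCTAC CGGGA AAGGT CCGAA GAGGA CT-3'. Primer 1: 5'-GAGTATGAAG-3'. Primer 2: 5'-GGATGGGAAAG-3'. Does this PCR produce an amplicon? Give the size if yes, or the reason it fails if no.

Yes — a 63 bp product.

Primer 1 (GAGTATGAAG) matches the top strand at positions 13–22; it acts as a forward primer.
Primer 2's reverse complement is CTTTCCCATCC, matching the top strand at positions 65–75; it acts as a reverse primer.
The 3' ends face each other across positions 13–75, giving a 63 bp product.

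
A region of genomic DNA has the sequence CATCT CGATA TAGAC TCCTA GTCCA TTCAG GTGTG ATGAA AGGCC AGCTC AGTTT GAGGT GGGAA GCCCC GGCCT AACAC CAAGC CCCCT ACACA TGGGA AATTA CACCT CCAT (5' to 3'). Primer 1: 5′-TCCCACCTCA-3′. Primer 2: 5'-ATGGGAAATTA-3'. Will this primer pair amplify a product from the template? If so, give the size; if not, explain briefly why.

No product — the primers' 3' ends point away from each other.

Primer 1 (TCCCACCTCA) has reverse complement TGAGGTGGGA, which matches the top strand at positions 55–64; primer 1 anneals to the top strand there with its 3' end pointing upstream toward position 55.
Primer 2 (ATGGGAAATTA) matches the top strand directly at positions 95–105; it anneals to the bottom strand with its 3' end pointing downstream toward position 105.
The 3' ends diverge (primer 1 extends toward position 1, primer 2 toward position 114), so the primers never converge on a shared product.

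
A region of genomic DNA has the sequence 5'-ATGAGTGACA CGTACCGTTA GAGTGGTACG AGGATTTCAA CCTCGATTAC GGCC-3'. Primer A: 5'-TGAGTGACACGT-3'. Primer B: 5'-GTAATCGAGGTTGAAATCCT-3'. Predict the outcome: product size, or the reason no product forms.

Primer A (TGAGTGACACGT) matches the top strand at positions 2–13; it acts as a forward primer.
Primer B's reverse complement is AGGATTTCAACCTCGATTAC, matching the top strand at positions 31–50; it acts as a reverse primer.
The 3' ends face each other across positions 2–50, giving a 49 bp product.

Yes — a 49 bp product.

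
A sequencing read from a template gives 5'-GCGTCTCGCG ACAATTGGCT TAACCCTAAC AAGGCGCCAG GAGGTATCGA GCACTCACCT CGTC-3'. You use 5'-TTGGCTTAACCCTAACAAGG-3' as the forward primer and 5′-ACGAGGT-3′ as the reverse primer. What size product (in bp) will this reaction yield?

The forward primer matches the template at positions 15–34.
Taking the reverse complement of ACGAGGT gives ACCTCGT, found at positions 57–63 on the template; the primer anneals here to the top strand with its 3' end pointing upstream.
Product length = (reverse-primer end) − (forward-primer start) + 1 = 63 − 15 + 1 = 49 bp.

49 bp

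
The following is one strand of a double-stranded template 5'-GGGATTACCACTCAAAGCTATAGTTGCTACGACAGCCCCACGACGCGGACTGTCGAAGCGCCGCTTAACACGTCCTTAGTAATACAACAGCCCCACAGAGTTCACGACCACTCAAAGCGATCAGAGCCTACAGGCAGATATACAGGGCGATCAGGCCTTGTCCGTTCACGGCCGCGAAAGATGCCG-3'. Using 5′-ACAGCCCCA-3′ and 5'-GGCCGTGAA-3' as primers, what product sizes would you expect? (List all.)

142 bp, 87 bp

The forward primer ACAGCCCCA matches the top strand at positions 32–40, 87–95.
The reverse primer's reverse complement is TTCACGGCC, matching at positions 165–173.
Each forward site pairs with the reverse site to give a product ending at position 173: sizes 142, 87 bp.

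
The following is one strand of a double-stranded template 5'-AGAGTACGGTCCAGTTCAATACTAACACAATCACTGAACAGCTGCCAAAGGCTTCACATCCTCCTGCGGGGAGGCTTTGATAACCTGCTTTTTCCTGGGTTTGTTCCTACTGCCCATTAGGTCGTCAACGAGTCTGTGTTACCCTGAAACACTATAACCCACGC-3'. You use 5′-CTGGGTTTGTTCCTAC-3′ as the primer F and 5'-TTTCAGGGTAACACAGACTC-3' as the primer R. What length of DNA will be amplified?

55 bp

The forward primer matches the template at positions 95–110.
Reverse complement of the reverse primer: GAGTCTGTGTTACCCTGAAA. This occurs on the top strand at positions 130–149.
The product runs from position 95 to position 149, so its length is 149 − 95 + 1 = 55 bp.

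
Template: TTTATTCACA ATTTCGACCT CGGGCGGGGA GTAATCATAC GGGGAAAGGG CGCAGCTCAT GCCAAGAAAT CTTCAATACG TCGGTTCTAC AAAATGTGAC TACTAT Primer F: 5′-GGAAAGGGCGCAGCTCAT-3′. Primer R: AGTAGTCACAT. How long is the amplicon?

62 bp

Forward primer GGAAAGGGCGCAGCTCAT is found on the top strand at positions 43–60.
Taking the reverse complement of AGTAGTCACAT gives ATGTGACTACT, found at positions 94–104 on the template; the primer anneals here to the top strand with its 3' end pointing upstream.
Product length = (reverse-primer end) − (forward-primer start) + 1 = 104 − 43 + 1 = 62 bp.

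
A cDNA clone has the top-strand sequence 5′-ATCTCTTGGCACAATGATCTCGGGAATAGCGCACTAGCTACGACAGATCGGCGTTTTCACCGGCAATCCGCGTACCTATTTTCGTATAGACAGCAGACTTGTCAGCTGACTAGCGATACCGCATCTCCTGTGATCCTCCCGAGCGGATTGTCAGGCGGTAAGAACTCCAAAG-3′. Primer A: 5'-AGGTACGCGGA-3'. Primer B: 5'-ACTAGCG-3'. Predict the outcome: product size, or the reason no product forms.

No product — the primers' 3' ends point away from each other.

Primer A (AGGTACGCGGA) has reverse complement TCCGCGTACCT, which matches the top strand at positions 67–77; primer A anneals to the top strand there with its 3' end pointing upstream toward position 67.
Primer B (ACTAGCG) matches the top strand directly at positions 109–115; it anneals to the bottom strand with its 3' end pointing downstream toward position 115.
The 3' ends diverge (primer A extends toward position 1, primer B toward position 172), so the primers never converge on a shared product.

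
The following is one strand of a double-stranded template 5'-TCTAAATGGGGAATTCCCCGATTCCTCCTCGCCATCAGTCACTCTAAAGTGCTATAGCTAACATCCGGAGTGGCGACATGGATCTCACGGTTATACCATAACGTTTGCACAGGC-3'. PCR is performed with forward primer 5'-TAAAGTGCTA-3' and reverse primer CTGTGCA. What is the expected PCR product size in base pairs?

The forward primer matches the template at positions 45–54.
Taking the reverse complement of CTGTGCA gives TGCACAG, found at positions 106–112 on the template; the primer anneals here to the top strand with its 3' end pointing upstream.
Product length = (reverse-primer end) − (forward-primer start) + 1 = 112 − 45 + 1 = 68 bp.

68 bp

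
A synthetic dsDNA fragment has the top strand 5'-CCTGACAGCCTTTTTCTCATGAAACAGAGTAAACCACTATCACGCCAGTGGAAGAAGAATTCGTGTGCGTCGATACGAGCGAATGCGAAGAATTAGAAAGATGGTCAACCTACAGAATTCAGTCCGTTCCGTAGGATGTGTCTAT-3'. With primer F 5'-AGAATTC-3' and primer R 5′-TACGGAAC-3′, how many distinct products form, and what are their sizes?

The forward primer AGAATTC matches the top strand at positions 56–62, 114–120.
The reverse primer's reverse complement is GTTCCGTA, matching at positions 126–133.
Each forward site pairs with the reverse site to give a product ending at position 133: sizes 78, 20 bp.

Two products: 78 bp, 20 bp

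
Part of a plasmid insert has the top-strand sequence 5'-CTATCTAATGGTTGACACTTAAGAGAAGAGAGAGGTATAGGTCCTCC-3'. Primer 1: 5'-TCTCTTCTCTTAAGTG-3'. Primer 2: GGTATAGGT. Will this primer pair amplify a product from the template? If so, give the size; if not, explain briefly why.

No product — the primers' 3' ends point away from each other.

Primer 1 (TCTCTTCTCTTAAGTG) has reverse complement CACTTAAGAGAAGAGA, which matches the top strand at positions 16–31; primer 1 anneals to the top strand there with its 3' end pointing upstream toward position 16.
Primer 2 (GGTATAGGT) matches the top strand directly at positions 34–42; it anneals to the bottom strand with its 3' end pointing downstream toward position 42.
The 3' ends diverge (primer 1 extends toward position 1, primer 2 toward position 47), so the primers never converge on a shared product.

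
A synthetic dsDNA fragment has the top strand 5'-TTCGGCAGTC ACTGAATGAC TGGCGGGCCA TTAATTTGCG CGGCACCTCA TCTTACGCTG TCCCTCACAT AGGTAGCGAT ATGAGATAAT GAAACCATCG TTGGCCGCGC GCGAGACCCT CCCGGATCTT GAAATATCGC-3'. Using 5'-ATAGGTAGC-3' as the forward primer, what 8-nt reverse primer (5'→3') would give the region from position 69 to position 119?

The product's 3' end on the top strand is position 119.
The reverse primer anneals to the top strand over positions 112–119, i.e. to CGAGACCC.
Its sequence written 5'→3' is the reverse complement: GGGTCTCG.

5'-GGGTCTCG-3'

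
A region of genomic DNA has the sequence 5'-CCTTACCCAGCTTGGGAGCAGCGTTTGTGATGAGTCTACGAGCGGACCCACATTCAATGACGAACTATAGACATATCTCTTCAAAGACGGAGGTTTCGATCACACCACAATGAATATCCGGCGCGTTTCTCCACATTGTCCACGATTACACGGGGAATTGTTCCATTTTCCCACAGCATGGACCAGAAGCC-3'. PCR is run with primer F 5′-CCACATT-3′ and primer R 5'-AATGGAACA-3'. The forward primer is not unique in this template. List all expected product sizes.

The forward primer CCACATT matches the top strand at positions 48–54, 131–137.
The reverse primer's reverse complement is TGTTCCATT, matching at positions 159–167.
Each forward site pairs with the reverse site to give a product ending at position 167: sizes 120, 37 bp.

120 bp, 37 bp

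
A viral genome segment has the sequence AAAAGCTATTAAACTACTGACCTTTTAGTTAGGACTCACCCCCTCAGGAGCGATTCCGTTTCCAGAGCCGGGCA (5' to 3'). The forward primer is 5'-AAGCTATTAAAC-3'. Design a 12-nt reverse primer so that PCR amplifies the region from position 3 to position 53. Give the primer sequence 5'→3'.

The product's 3' end on the top strand is position 53.
The reverse primer anneals to the top strand over positions 42–53, i.e. to CCTCAGGAGCGA.
Its sequence written 5'→3' is the reverse complement: TCGCTCCTGAGG.

5'-TCGCTCCTGAGG-3'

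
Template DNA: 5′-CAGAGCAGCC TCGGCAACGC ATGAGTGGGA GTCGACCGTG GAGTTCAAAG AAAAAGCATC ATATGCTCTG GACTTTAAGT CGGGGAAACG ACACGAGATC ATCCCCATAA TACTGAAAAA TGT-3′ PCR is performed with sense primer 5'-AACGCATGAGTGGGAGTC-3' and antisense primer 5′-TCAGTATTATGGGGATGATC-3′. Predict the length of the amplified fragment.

The forward primer matches the template at positions 16–33.
Taking the reverse complement of TCAGTATTATGGGGATGATC gives GATCATCCCCATAATACTGA, found at positions 97–116 on the template; the primer anneals here to the top strand with its 3' end pointing upstream.
The product runs from position 16 to position 116, so its length is 116 − 16 + 1 = 101 bp.

101 bp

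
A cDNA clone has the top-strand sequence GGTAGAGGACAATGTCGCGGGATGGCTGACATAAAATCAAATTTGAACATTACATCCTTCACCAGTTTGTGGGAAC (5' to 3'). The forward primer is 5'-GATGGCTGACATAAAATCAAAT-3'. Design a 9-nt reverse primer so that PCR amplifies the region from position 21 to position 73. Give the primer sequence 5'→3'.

5'-CCCACAAAC-3'

The product's 3' end on the top strand is position 73.
The reverse primer anneals to the top strand over positions 65–73, i.e. to GTTTGTGGG.
Its sequence written 5'→3' is the reverse complement: CCCACAAAC.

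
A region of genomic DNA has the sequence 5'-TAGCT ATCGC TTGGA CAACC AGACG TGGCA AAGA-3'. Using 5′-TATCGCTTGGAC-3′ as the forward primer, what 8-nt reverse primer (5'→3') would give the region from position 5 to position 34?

The product's 3' end on the top strand is position 34.
The reverse primer anneals to the top strand over positions 27–34, i.e. to GGCAAAGA.
Its sequence written 5'→3' is the reverse complement: TCTTTGCC.

5'-TCTTTGCC-3'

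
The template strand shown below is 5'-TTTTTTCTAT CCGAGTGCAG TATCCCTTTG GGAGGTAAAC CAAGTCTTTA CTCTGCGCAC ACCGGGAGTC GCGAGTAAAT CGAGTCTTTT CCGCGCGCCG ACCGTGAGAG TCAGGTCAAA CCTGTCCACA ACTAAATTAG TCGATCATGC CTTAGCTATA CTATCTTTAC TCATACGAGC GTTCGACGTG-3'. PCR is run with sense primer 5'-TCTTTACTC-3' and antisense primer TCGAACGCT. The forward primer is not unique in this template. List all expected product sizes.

The forward primer TCTTTACTC matches the top strand at positions 45–53, 164–172.
The reverse primer's reverse complement is AGCGTTCGA, matching at positions 178–186.
Each forward site pairs with the reverse site to give a product ending at position 186: sizes 142, 23 bp.

142 bp, 23 bp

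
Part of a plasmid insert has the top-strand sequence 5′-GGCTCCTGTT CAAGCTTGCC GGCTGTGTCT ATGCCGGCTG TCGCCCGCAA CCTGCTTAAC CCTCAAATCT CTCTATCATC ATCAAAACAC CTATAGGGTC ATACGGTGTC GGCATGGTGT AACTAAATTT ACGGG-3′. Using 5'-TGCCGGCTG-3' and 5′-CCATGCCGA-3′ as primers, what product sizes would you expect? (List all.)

The forward primer TGCCGGCTG matches the top strand at positions 17–25, 32–40.
The reverse primer's reverse complement is TCGGCATGG, matching at positions 109–117.
Each forward site pairs with the reverse site to give a product ending at position 117: sizes 101, 86 bp.

101 bp, 86 bp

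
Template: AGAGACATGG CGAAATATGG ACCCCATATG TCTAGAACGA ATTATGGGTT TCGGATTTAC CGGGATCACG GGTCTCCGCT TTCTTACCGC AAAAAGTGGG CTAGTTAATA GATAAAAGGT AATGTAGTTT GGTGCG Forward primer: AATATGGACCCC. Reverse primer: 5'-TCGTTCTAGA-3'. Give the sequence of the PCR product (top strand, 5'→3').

5'-AATATGGACCCCATATGTCTAGAACGA-3'

Forward primer AATATGGACCCC is found on the top strand at positions 14–25.
The reverse primer's reverse complement is TCTAGAACGA, which matches the template at positions 31–40.
The product is the template from position 14 through 40 (27 bp).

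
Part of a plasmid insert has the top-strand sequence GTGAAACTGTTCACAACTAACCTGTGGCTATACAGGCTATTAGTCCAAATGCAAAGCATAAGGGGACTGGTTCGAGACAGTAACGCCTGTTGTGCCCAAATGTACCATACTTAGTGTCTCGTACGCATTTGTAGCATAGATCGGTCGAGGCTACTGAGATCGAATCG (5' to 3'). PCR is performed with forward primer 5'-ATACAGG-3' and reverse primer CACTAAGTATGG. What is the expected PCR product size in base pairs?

87 bp

Forward primer ATACAGG is found on the top strand at positions 30–36.
Reverse complement of the reverse primer: CCATACTTAGTG. This occurs on the top strand at positions 105–116.
The product runs from position 30 to position 116, so its length is 116 − 30 + 1 = 87 bp.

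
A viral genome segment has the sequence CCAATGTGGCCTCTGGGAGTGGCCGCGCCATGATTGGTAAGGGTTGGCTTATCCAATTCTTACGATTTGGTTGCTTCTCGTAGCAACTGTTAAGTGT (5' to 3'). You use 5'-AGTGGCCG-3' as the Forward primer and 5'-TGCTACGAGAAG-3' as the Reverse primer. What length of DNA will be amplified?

68 bp

The forward primer matches the template at positions 18–25.
Reverse complement of the reverse primer: CTTCTCGTAGCA. This occurs on the top strand at positions 74–85.
The product runs from position 18 to position 85, so its length is 85 − 18 + 1 = 68 bp.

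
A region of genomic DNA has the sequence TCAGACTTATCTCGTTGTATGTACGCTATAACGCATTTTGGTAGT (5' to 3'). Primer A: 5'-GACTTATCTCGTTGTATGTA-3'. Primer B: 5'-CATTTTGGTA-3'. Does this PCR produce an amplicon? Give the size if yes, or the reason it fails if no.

Primer A (GACTTATCTCGTTGTATGTA) matches the top strand at positions 4–23 (3' end points downstream).
Primer B (CATTTTGGTA) also matches the top strand directly, at positions 34–43 — its reverse complement TACCAAAATG is not present.
Both primers anneal to the bottom strand with 3' ends pointing the same way, so neither can prime synthesis back toward the other.

No product — both primers anneal to the same strand and extend in the same direction.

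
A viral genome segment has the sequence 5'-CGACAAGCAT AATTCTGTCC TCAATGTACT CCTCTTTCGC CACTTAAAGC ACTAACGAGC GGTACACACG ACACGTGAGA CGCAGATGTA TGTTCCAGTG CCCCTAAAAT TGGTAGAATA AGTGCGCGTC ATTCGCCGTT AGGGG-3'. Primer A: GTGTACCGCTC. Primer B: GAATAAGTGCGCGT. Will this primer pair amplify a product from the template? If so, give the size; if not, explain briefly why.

No product — the primers' 3' ends point away from each other.

Primer A (GTGTACCGCTC) has reverse complement GAGCGGTACAC, which matches the top strand at positions 57–67; primer A anneals to the top strand there with its 3' end pointing upstream toward position 57.
Primer B (GAATAAGTGCGCGT) matches the top strand directly at positions 116–129; it anneals to the bottom strand with its 3' end pointing downstream toward position 129.
The 3' ends diverge (primer A extends toward position 1, primer B toward position 145), so the primers never converge on a shared product.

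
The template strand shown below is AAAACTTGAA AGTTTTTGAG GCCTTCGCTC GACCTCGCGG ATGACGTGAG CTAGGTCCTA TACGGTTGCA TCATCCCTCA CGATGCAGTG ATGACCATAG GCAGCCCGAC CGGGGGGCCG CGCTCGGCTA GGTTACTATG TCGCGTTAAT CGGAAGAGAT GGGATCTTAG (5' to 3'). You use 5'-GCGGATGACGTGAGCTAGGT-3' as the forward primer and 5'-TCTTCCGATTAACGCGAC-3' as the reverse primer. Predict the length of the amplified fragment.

Forward primer GCGGATGACGTGAGCTAGGT is found on the top strand at positions 37–56.
Taking the reverse complement of TCTTCCGATTAACGCGAC gives GTCGCGTTAATCGGAAGA, found at positions 140–157 on the template; the primer anneals here to the top strand with its 3' end pointing upstream.
Amplicon spans positions 37–157: 121 bp.

121 bp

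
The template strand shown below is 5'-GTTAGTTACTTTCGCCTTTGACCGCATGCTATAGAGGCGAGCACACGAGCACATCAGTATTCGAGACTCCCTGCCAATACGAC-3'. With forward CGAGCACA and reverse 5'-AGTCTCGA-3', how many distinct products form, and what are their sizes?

The forward primer CGAGCACA matches the top strand at positions 38–45, 46–53.
The reverse primer's reverse complement is TCGAGACT, matching at positions 61–68.
Each forward site pairs with the reverse site to give a product ending at position 68: sizes 31, 23 bp.

Two products: 31 bp, 23 bp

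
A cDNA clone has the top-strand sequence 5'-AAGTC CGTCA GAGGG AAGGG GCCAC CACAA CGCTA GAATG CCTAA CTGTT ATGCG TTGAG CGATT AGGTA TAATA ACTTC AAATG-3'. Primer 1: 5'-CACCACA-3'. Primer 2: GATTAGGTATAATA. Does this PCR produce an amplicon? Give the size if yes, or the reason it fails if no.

No product — both primers anneal to the same strand and extend in the same direction.

Primer 1 (CACCACA) matches the top strand at positions 23–29 (3' end points downstream).
Primer 2 (GATTAGGTATAATA) also matches the top strand directly, at positions 62–75 — its reverse complement TATTATACCTAATC is not present.
Both primers anneal to the bottom strand with 3' ends pointing the same way, so neither can prime synthesis back toward the other.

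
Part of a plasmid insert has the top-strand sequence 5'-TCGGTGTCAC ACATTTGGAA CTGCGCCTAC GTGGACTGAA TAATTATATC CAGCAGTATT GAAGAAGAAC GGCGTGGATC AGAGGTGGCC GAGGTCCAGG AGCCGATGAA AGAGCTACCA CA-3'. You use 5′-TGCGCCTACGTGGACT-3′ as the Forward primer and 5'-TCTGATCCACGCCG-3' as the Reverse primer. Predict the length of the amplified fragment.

62 bp

Forward primer TGCGCCTACGTGGACT is found on the top strand at positions 22–37.
Reverse complement of the reverse primer: CGGCGTGGATCAGA. This occurs on the top strand at positions 70–83.
Product length = (reverse-primer end) − (forward-primer start) + 1 = 83 − 22 + 1 = 62 bp.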